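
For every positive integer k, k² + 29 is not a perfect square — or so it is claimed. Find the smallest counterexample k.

The first 13 eligible values, up to k = 13, all satisfy the conclusion.
k = 14: 14² + 29 = 225 = 15², a perfect square.
Hence k = 14 is a counterexample.

k = 14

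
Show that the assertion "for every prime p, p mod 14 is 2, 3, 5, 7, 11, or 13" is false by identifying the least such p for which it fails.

p = 23

The first 8 eligible values, up to p = 19, all satisfy the conclusion.
p = 23: 23 mod 14 = 9 — not in {2, 3, 5, 7, 11, 13}.
Thus p = 23 disproves the claim, and no smaller p works.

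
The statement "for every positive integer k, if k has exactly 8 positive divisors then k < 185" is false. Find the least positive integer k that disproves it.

For k = 24, 30, 40, 42, …, 174, 182, 184 the conclusion holds.
k = 186: τ(186) = 8; 186 ≥ 185.
Thus k = 186 disproves the claim, and no smaller k works.

k = 186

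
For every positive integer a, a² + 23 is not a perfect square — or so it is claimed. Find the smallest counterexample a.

a = 11

Check each positive integer a in order until a² + 23 is a perfect square.
For a = 1, 2, 3, 4, 5, 6, 7, 8, 9, 10 the conclusion holds.
a = 11: 11² + 23 = 144 = 12², a perfect square.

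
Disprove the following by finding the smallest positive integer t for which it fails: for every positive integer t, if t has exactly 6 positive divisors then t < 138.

We need the least positive integer t for which t has exactly 6 positive divisors but the claim fails.
The first 19 eligible values, up to t = 124, all satisfy the conclusion.
t = 147: τ(147) = 6; 147 ≥ 138.

t = 147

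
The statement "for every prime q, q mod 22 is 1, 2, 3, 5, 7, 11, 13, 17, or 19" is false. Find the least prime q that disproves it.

q = 31

A counterexample is any prime q such that the claim fails; we check each in order.
The first 10 eligible values, up to q = 29, all satisfy the conclusion.
q = 31: 31 mod 22 = 9 — not in {1, 2, 3, 5, 7, 11, 13, 17, 19}.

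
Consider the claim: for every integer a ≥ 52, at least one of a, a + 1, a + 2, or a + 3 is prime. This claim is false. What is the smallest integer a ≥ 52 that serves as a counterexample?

a = 54

Check each integer a ≥ 52 in order until a, a + 1, a + 2, a + 3 are all composite.
a = 52: 53 is prime.
a = 53: 53 is prime.
a = 54: 54 = 2 × 27; 55 = 5 × 11; 56 = 2 × 28; 57 = 3 × 19 — all composite.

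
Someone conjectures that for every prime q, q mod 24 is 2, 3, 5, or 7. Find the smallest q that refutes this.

For q = 2, 3, 5, 7 the conclusion holds.
q = 11: 11 mod 24 = 11 — not in {2, 3, 5, 7}.

q = 11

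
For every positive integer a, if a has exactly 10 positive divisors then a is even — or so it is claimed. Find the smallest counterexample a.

We need the least positive integer a for which a has exactly 10 positive divisors but a is odd.
For a = 48, 80, 112, 162, 176, 208, 272, 304, 368 the conclusion holds.
a = 405: divisors of 405: 10 divisors; 405 is odd.

a = 405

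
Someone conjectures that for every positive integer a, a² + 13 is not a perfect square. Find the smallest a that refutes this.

For a = 1, 2, 3, 4, 5 the conclusion holds.
a = 6: 6² + 13 = 49 = 7², a perfect square.

a = 6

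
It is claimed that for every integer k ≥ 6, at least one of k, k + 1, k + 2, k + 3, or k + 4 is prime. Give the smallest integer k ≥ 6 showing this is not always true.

For k = 6, 7, 8, 9, …, 21, 22, 23 the conclusion holds.
k = 24: 24 = 2 × 12; 25 = 5 × 5; 26 = 2 × 13; 27 = 3 × 9; 28 = 2 × 14 — all composite.

k = 24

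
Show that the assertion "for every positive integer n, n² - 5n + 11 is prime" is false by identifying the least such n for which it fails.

n = 7

Check each positive integer n in order until n² - 5n + 11 is not prime.
The first 6 eligible values, up to n = 6, all satisfy the conclusion.
n = 7: n² - 5n + 11 = 25 = 5 × 5, composite.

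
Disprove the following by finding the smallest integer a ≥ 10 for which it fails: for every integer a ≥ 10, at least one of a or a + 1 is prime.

a = 14

A counterexample is any integer a ≥ 10 such that a, a + 1 are both composite; we check each in order.
The first 4 eligible values, up to a = 13, all satisfy the conclusion.
a = 14: 14 = 2 × 7; 15 = 3 × 5 — both composite.
Thus a = 14 disproves the claim, and no smaller a works.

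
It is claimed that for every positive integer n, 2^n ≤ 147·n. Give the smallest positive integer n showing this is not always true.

A counterexample is any positive integer n such that 2^n > 147·n; we check each in order.
The first 10 eligible values, up to n = 10, all satisfy the conclusion.
n = 11: 2^n = 2048 and 147·n = 1617, so 2048 > 1617.
Hence n = 11 is a counterexample.

n = 11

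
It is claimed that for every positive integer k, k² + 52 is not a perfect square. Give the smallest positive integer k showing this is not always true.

For k = 1, 2, 3, 4, …, 9, 10, 11 the conclusion holds.
k = 12: 12² + 52 = 196 = 14², a perfect square.
Thus k = 12 disproves the claim, and no smaller k works.

k = 12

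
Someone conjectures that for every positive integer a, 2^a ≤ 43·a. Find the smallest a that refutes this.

For a = 1, 2, 3, 4, 5, 6, 7, 8 the conclusion holds.
a = 9: 2^a = 512 and 43·a = 387, so 512 > 387.

a = 9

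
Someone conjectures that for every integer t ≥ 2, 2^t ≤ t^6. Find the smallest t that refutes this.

Check each integer t ≥ 2 in order until 2^t > t^6.
For t = 2, 3, 4, 5, …, 27, 28, 29 the conclusion holds.
t = 30: 2^t = 1073741824 and t^6 = 729000000, so 1073741824 > 729000000.

t = 30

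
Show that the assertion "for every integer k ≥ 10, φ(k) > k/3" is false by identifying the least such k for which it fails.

For k = 10, 11 the conclusion holds.
k = 12: φ(12) = 4 and 12/3 = 4, so φ(12) ≤ 12/3.
Thus k = 12 disproves the claim, and no smaller k works.

k = 12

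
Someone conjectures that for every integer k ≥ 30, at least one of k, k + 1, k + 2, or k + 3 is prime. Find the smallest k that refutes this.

k = 32

Check each integer k ≥ 30 in order until k, k + 1, k + 2, k + 3 are all composite.
For k = 30, 31 the conclusion holds.
k = 32: 32 = 2 × 16; 33 = 3 × 11; 34 = 2 × 17; 35 = 5 × 7 — all composite.
So k = 32 is the smallest counterexample.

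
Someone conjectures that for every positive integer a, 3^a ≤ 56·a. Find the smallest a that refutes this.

a = 6

A counterexample is any positive integer a such that 3^a > 56·a; we check each in order.
The first 5 eligible values, up to a = 5, all satisfy the conclusion.
a = 6: 3^a = 729 and 56·a = 336, so 729 > 336.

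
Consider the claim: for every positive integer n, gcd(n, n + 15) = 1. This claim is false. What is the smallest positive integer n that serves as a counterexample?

n = 1: gcd(1, 16) = 1.
n = 2: gcd(2, 17) = 1.
n = 3: gcd(3, 18) = 3.
So n = 3 is the smallest counterexample.

n = 3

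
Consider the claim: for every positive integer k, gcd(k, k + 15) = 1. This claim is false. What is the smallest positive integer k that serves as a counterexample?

A counterexample is any positive integer k such that gcd(k, k + 15) > 1; we check each in order.
k = 1: gcd(1, 16) = 1.
k = 2: gcd(2, 17) = 1.
k = 3: gcd(3, 18) = 3.

k = 3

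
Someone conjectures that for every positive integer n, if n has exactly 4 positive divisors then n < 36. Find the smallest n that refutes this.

n = 38

For n = 6, 8, 10, 14, …, 33, 34, 35 the conclusion holds.
n = 38: τ(38) = 4; 38 ≥ 36.
Hence n = 38 is a counterexample.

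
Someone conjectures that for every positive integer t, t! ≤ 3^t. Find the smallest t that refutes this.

Check each positive integer t in order until t! > 3^t.
t = 1: t! = 1 and 3^t = 3, so 1 ≤ 3.
t = 2: t! = 2 and 3^t = 9, so 2 ≤ 9.
t = 3: t! = 6 and 3^t = 27, so 6 ≤ 27.
t = 4: t! = 24 and 3^t = 81, so 24 ≤ 81.
t = 5: t! = 120 and 3^t = 243, so 120 ≤ 243.
t = 6: t! = 720 and 3^t = 729, so 720 ≤ 729.
t = 7: t! = 5040 and 3^t = 2187, so 5040 > 2187.
So t = 7 is the smallest counterexample.

t = 7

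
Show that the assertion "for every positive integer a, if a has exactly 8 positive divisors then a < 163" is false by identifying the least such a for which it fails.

a = 165

Check each positive integer a in order until a has exactly 8 positive divisors but the claim fails.
The first 22 eligible values, up to a = 154, all satisfy the conclusion.
a = 165: τ(165) = 8; 165 ≥ 163.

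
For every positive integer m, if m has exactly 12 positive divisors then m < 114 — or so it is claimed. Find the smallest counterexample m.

m = 126

We need the least positive integer m for which m has exactly 12 positive divisors but the claim fails.
m = 60: τ(60) = 12; 60 < 114.
m = 72: τ(72) = 12; 72 < 114.
m = 84: τ(84) = 12; 84 < 114.
m = 90: τ(90) = 12; 90 < 114.
m = 96: τ(96) = 12; 96 < 114.
m = 108: τ(108) = 12; 108 < 114.
m = 126: τ(126) = 12; 126 ≥ 114.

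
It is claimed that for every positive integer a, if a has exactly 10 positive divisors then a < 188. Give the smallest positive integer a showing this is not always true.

a = 208

Check each positive integer a in order until a has exactly 10 positive divisors but the claim fails.
For a = 48, 80, 112, 162, 176 the conclusion holds.
a = 208: τ(208) = 10; 208 ≥ 188.
Thus a = 208 disproves the claim, and no smaller a works.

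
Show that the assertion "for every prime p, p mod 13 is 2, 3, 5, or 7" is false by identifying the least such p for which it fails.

p = 11

A counterexample is any prime p such that the claim fails; we check each in order.
For p = 2, 3, 5, 7 the conclusion holds.
p = 11: 11 mod 13 = 11 — not in {2, 3, 5, 7}.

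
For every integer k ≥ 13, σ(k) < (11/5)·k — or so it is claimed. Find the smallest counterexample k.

k = 24

For k = 13, 14, 15, 16, …, 21, 22, 23 the conclusion holds.
k = 24: σ(24) = 60; 60 ≥ 264/5.
So k = 24 is the smallest counterexample.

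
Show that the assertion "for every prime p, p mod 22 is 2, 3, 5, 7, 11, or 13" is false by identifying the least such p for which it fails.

p = 17

p = 2: 2 mod 22 = 2.
p = 3: 3 mod 22 = 3.
p = 5: 5 mod 22 = 5.
p = 7: 7 mod 22 = 7.
p = 11: 11 mod 22 = 11.
p = 13: 13 mod 22 = 13.
p = 17: 17 mod 22 = 17 — not in {2, 3, 5, 7, 11, 13}.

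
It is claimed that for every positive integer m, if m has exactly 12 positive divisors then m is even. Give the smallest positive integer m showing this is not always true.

The first 24 eligible values, up to m = 308, all satisfy the conclusion.
m = 315: divisors of 315: 12 divisors; 315 is odd.
So m = 315 is the smallest counterexample.

m = 315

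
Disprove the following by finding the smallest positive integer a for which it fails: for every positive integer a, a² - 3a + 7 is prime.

a = 6

We need the least positive integer a for which a² - 3a + 7 is not prime.
The first 5 eligible values, up to a = 5, all satisfy the conclusion.
a = 6: a² - 3a + 7 = 25 = 5 × 5, composite.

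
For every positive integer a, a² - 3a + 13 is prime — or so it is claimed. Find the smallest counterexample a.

We need the least positive integer a for which a² - 3a + 13 is not prime.
For a = 1, 2, 3, 4, …, 9, 10, 11 the conclusion holds.
a = 12: a² - 3a + 13 = 121 = 11 × 11, composite.

a = 12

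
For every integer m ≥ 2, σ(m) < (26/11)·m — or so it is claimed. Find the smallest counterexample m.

m = 24

A counterexample is any integer m ≥ 2 such that the claim fails; we check each in order.
For m = 2, 3, 4, 5, …, 21, 22, 23 the conclusion holds.
m = 24: σ(24) = 60; 60 ≥ 624/11.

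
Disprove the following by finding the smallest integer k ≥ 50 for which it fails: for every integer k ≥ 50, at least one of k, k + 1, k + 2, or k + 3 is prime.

k = 54

We need the least integer k ≥ 50 for which k, k + 1, k + 2, k + 3 are all composite.
The first 4 eligible values, up to k = 53, all satisfy the conclusion.
k = 54: 54 = 2 × 27; 55 = 5 × 11; 56 = 2 × 28; 57 = 3 × 19 — all composite.
Thus k = 54 disproves the claim, and no smaller k works.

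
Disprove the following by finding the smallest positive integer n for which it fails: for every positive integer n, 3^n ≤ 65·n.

We need the least positive integer n for which 3^n > 65·n.
n = 1: 3^n = 3 and 65·n = 65, so 3 ≤ 65.
n = 2: 3^n = 9 and 65·n = 130, so 9 ≤ 130.
n = 3: 3^n = 27 and 65·n = 195, so 27 ≤ 195.
n = 4: 3^n = 81 and 65·n = 260, so 81 ≤ 260.
n = 5: 3^n = 243 and 65·n = 325, so 243 ≤ 325.
n = 6: 3^n = 729 and 65·n = 390, so 729 > 390.

n = 6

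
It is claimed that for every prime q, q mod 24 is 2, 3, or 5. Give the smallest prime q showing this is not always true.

q = 7

For q = 2, 3, 5 the conclusion holds.
q = 7: 7 mod 24 = 7 — not in {2, 3, 5}.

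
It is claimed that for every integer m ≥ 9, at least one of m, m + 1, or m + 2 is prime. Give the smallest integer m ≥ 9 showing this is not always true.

For m = 9, 10, 11, 12, 13 the conclusion holds.
m = 14: 14 = 2 × 7; 15 = 3 × 5; 16 = 2 × 8 — all composite.

m = 14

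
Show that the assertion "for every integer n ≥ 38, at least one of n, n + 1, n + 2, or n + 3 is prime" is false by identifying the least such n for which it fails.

n = 48

We need the least integer n ≥ 38 for which n, n + 1, n + 2, n + 3 are all composite.
For n = 38, 39, 40, 41, 42, 43, 44, 45, 46, 47 the conclusion holds.
n = 48: 48 = 2 × 24; 49 = 7 × 7; 50 = 2 × 25; 51 = 3 × 17 — all composite.
So n = 48 is the smallest counterexample.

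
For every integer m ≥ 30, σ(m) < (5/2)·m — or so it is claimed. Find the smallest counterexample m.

For m = 30, 31, 32, 33, 34, 35 the conclusion holds.
m = 36: σ(36) = 91; 91 ≥ 90.
Hence m = 36 is a counterexample.

m = 36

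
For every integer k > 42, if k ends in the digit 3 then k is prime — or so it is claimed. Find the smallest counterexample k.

For k = 43, 53 the conclusion holds.
k = 63: 63 ends in 3; 63 = 3 × 21, composite.
Hence k = 63 is a counterexample.

k = 63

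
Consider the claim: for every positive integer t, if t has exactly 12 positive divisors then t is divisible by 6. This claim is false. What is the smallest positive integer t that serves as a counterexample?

Check each positive integer t in order until t has exactly 12 positive divisors but t is not divisible by 6.
t = 60: τ(60) = 12; 60 mod 6 = 0.
t = 72: τ(72) = 12; 72 mod 6 = 0.
t = 84: τ(84) = 12; 84 mod 6 = 0.
t = 90: τ(90) = 12; 90 mod 6 = 0.
t = 96: τ(96) = 12; 96 mod 6 = 0.
t = 108: τ(108) = 12; 108 mod 6 = 0.
t = 126: τ(126) = 12; 126 mod 6 = 0.
t = 132: τ(132) = 12; 132 mod 6 = 0.
t = 140: τ(140) = 12; 140 mod 6 = 2.
Hence t = 140 is a counterexample.

t = 140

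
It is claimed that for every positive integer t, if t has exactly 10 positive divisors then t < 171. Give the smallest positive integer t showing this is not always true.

t = 176

We need the least positive integer t for which t has exactly 10 positive divisors but the claim fails.
For t = 48, 80, 112, 162 the conclusion holds.
t = 176: τ(176) = 10; 176 ≥ 171.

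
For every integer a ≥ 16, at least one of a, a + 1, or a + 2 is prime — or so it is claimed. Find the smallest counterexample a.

We need the least integer a ≥ 16 for which a, a + 1, a + 2 are all composite.
The first 4 eligible values, up to a = 19, all satisfy the conclusion.
a = 20: 20 = 2 × 10; 21 = 3 × 7; 22 = 2 × 11 — all composite.

a = 20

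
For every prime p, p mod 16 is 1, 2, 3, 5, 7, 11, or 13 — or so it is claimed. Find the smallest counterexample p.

We need the least prime p for which the claim fails.
For p = 2, 3, 5, 7, 11, 13, 17, 19, 23, 29 the conclusion holds.
p = 31: 31 mod 16 = 15 — not in {1, 2, 3, 5, 7, 11, 13}.
Hence p = 31 is a counterexample.

p = 31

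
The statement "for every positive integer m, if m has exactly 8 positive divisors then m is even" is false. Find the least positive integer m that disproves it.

m = 105

The first 12 eligible values, up to m = 104, all satisfy the conclusion.
m = 105: divisors of 105: 1, 3, 5, 7, 15, 21, 35, 105; 105 is odd.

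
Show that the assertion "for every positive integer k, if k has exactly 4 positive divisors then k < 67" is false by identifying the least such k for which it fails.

We need the least positive integer k for which k has exactly 4 positive divisors but the claim fails.
For k = 6, 8, 10, 14, …, 58, 62, 65 the conclusion holds.
k = 69: τ(69) = 4; 69 ≥ 67.

k = 69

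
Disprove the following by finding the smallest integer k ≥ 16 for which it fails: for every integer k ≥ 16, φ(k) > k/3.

For k = 16, 17 the conclusion holds.
k = 18: φ(18) = 6 and 18/3 = 6, so φ(18) ≤ 18/3.
Hence k = 18 is a counterexample.

k = 18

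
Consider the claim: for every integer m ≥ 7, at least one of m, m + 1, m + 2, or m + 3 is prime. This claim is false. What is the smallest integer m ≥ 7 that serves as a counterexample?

Check each integer m ≥ 7 in order until m, m + 1, m + 2, m + 3 are all composite.
For m = 7, 8, 9, 10, …, 21, 22, 23 the conclusion holds.
m = 24: 24 = 2 × 12; 25 = 5 × 5; 26 = 2 × 13; 27 = 3 × 9 — all composite.

m = 24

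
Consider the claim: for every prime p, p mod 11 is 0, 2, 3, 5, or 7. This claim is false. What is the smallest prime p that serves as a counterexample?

p = 17

We need the least prime p for which the claim fails.
The first 6 eligible values, up to p = 13, all satisfy the conclusion.
p = 17: 17 mod 11 = 6 — not in {0, 2, 3, 5, 7}.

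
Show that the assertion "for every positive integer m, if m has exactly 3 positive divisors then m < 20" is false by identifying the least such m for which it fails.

m = 25

A counterexample is any positive integer m such that m has exactly 3 positive divisors but the claim fails; we check each in order.
m = 4: τ(4) = 3; 4 < 20.
m = 9: τ(9) = 3; 9 < 20.
m = 25: τ(25) = 3; 25 ≥ 20.
Hence m = 25 is a counterexample.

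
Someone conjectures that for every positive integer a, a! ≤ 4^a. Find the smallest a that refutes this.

a = 9

A counterexample is any positive integer a such that a! > 4^a; we check each in order.
For a = 1, 2, 3, 4, 5, 6, 7, 8 the conclusion holds.
a = 9: a! = 362880 and 4^a = 262144, so 362880 > 262144.
So a = 9 is the smallest counterexample.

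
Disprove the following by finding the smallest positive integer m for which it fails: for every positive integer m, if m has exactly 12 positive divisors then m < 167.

We need the least positive integer m for which m has exactly 12 positive divisors but the claim fails.
For m = 60, 72, 84, 90, …, 150, 156, 160 the conclusion holds.
m = 198: τ(198) = 12; 198 ≥ 167.
Thus m = 198 disproves the claim, and no smaller m works.

m = 198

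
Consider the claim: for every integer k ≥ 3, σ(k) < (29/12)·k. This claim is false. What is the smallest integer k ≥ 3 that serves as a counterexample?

k = 24

We need the least integer k ≥ 3 for which the claim fails.
The first 21 eligible values, up to k = 23, all satisfy the conclusion.
k = 24: σ(24) = 60; 60 ≥ 58.
Hence k = 24 is a counterexample.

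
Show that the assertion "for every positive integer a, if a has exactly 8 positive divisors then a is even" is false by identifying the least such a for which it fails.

a = 105

A counterexample is any positive integer a such that a has exactly 8 positive divisors but a is odd; we check each in order.
For a = 24, 30, 40, 42, …, 88, 102, 104 the conclusion holds.
a = 105: divisors of 105: 1, 3, 5, 7, 15, 21, 35, 105; 105 is odd.
So a = 105 is the smallest counterexample.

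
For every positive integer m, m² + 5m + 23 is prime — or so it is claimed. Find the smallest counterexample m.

m = 14

Check each positive integer m in order until m² + 5m + 23 is not prime.
For m = 1, 2, 3, 4, …, 11, 12, 13 the conclusion holds.
m = 14: m² + 5m + 23 = 289 = 17 × 17, composite.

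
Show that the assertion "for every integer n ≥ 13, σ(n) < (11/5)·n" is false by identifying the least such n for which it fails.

For n = 13, 14, 15, 16, …, 21, 22, 23 the conclusion holds.
n = 24: σ(24) = 60; 60 ≥ 264/5.

n = 24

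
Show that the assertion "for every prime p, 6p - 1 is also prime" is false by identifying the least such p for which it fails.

We need the least prime p for which 6p - 1 is not prime.
p = 2: 6p - 1 = 11, prime.
p = 3: 6p - 1 = 17, prime.
p = 5: 6p - 1 = 29, prime.
p = 7: 6p - 1 = 41, prime.
p = 11: 6p - 1 = 65 = 5 × 13, not prime.
So p = 11 is the smallest counterexample.

p = 11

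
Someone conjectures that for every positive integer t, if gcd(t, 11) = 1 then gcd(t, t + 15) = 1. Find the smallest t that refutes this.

Check each positive integer t in order until gcd(t, 11) = 1 but gcd(t, t + 15) > 1.
For t = 1, 2 the conclusion holds.
t = 3: gcd(3, 18) = 3.

t = 3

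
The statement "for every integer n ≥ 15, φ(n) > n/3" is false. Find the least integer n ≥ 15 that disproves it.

A counterexample is any integer n ≥ 15 such that the claim fails; we check each in order.
n = 15: φ(15) = 8 and 15/3 = 5, so φ(15) > 15/3.
n = 16: φ(16) = 8 and 16/3 = 16/3, so φ(16) > 16/3.
n = 17: φ(17) = 16 and 17/3 = 17/3, so φ(17) > 17/3.
n = 18: φ(18) = 6 and 18/3 = 6, so φ(18) ≤ 18/3.

n = 18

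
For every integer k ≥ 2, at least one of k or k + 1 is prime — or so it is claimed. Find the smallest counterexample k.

k = 8

Check each integer k ≥ 2 in order until k, k + 1 are both composite.
The first 6 eligible values, up to k = 7, all satisfy the conclusion.
k = 8: 8 = 2 × 4; 9 = 3 × 3 — both composite.
Thus k = 8 disproves the claim, and no smaller k works.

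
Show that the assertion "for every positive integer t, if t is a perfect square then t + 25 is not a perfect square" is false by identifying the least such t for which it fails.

t = 144

Check each positive integer t in order until t is a perfect square but t + 25 is a perfect square.
For t = 1, 4, 9, 16, …, 81, 100, 121 the conclusion holds.
t = 144: 144 = 12² and 144 + 25 = 169 = 13².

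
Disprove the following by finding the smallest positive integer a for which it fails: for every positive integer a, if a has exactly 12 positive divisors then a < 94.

a = 96

The first 4 eligible values, up to a = 90, all satisfy the conclusion.
a = 96: τ(96) = 12; 96 ≥ 94.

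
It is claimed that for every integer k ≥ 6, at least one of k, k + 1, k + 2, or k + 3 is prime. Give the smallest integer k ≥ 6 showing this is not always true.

A counterexample is any integer k ≥ 6 such that k, k + 1, k + 2, k + 3 are all composite; we check each in order.
The first 18 eligible values, up to k = 23, all satisfy the conclusion.
k = 24: 24 = 2 × 12; 25 = 5 × 5; 26 = 2 × 13; 27 = 3 × 9 — all composite.

k = 24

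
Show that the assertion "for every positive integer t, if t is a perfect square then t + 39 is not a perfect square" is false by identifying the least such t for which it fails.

Check each positive integer t in order until t is a perfect square but t + 39 is a perfect square.
t = 1: 1 + 39 = 40, not a perfect square.
t = 4: 4 + 39 = 43, not a perfect square.
t = 9: 9 + 39 = 48, not a perfect square.
t = 16: 16 + 39 = 55, not a perfect square.
t = 25: 25 = 5² and 25 + 39 = 64 = 8².
So t = 25 is the smallest counterexample.

t = 25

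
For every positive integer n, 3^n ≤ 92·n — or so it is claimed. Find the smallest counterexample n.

n = 6

Check each positive integer n in order until 3^n > 92·n.
For n = 1, 2, 3, 4, 5 the conclusion holds.
n = 6: 3^n = 729 and 92·n = 552, so 729 > 552.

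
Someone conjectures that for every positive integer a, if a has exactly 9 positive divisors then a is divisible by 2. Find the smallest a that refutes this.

a = 225

Check each positive integer a in order until a has exactly 9 positive divisors but a is not divisible by 2.
For a = 36, 100, 196 the conclusion holds.
a = 225: τ(225) = 9; 225 mod 2 = 1.
Hence a = 225 is a counterexample.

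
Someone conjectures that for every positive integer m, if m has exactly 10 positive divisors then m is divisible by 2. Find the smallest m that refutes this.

m = 405

We need the least positive integer m for which m has exactly 10 positive divisors but m is not divisible by 2.
The first 9 eligible values, up to m = 368, all satisfy the conclusion.
m = 405: τ(405) = 10; 405 mod 2 = 1.
Hence m = 405 is a counterexample.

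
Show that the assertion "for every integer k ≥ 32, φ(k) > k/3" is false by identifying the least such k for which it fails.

k = 36

For k = 32, 33, 34, 35 the conclusion holds.
k = 36: φ(36) = 12 and 36/3 = 12, so φ(36) ≤ 36/3.
Hence k = 36 is a counterexample.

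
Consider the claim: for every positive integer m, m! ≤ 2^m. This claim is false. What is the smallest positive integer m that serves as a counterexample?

m = 4

A counterexample is any positive integer m such that m! > 2^m; we check each in order.
For m = 1, 2, 3 the conclusion holds.
m = 4: m! = 24 and 2^m = 16, so 24 > 16.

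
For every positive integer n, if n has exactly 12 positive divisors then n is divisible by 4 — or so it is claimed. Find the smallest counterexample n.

n = 90

We need the least positive integer n for which n has exactly 12 positive divisors but n is not divisible by 4.
For n = 60, 72, 84 the conclusion holds.
n = 90: τ(90) = 12; 90 mod 4 = 2.
So n = 90 is the smallest counterexample.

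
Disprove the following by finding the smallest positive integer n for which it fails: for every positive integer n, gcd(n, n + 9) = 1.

n = 3

Check each positive integer n in order until gcd(n, n + 9) > 1.
For n = 1, 2 the conclusion holds.
n = 3: gcd(3, 12) = 3.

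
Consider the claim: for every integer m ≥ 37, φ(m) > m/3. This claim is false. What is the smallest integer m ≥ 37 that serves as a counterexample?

m = 37: φ(37) = 36 and 37/3 = 37/3, so φ(37) > 37/3.
m = 38: φ(38) = 18 and 38/3 = 38/3, so φ(38) > 38/3.
m = 39: φ(39) = 24 and 39/3 = 13, so φ(39) > 39/3.
m = 40: φ(40) = 16 and 40/3 = 40/3, so φ(40) > 40/3.
m = 41: φ(41) = 40 and 41/3 = 41/3, so φ(41) > 41/3.
m = 42: φ(42) = 12 and 42/3 = 14, so φ(42) ≤ 42/3.
So m = 42 is the smallest counterexample.

m = 42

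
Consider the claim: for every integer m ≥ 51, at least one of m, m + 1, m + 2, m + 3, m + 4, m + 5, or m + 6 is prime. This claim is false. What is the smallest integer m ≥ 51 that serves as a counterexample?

m = 90

A counterexample is any integer m ≥ 51 such that m, m + 1, m + 2, m + 3, m + 4, m + 5, m + 6 are all composite; we check each in order.
For m = 51, 52, 53, 54, …, 87, 88, 89 the conclusion holds.
m = 90: 90 = 2 × 45; 91 = 7 × 13; 92 = 2 × 46; 93 = 3 × 31; 94 = 2 × 47; 95 = 5 × 19; 96 = 2 × 48 — all composite.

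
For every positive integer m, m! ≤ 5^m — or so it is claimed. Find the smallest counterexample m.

m = 12

A counterexample is any positive integer m such that m! > 5^m; we check each in order.
For m = 1, 2, 3, 4, …, 9, 10, 11 the conclusion holds.
m = 12: m! = 479001600 and 5^m = 244140625, so 479001600 > 244140625.
Thus m = 12 disproves the claim, and no smaller m works.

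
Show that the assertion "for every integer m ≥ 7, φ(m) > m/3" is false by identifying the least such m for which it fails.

m = 12

We need the least integer m ≥ 7 for which the claim fails.
m = 7: φ(7) = 6 and 7/3 = 7/3, so φ(7) > 7/3.
m = 8: φ(8) = 4 and 8/3 = 8/3, so φ(8) > 8/3.
m = 9: φ(9) = 6 and 9/3 = 3, so φ(9) > 9/3.
m = 10: φ(10) = 4 and 10/3 = 10/3, so φ(10) > 10/3.
m = 11: φ(11) = 10 and 11/3 = 11/3, so φ(11) > 11/3.
m = 12: φ(12) = 4 and 12/3 = 4, so φ(12) ≤ 12/3.
So m = 12 is the smallest counterexample.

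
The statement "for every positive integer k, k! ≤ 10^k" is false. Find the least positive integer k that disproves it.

k = 25

The first 24 eligible values, up to k = 24, all satisfy the conclusion.
k = 25: k! = 15511210043330985984000000 and 10^k = 10000000000000000000000000, so 15511210043330985984000000 > 10000000000000000000000000.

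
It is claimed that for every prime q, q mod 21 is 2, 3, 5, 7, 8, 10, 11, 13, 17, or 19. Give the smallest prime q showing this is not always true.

We need the least prime q for which the claim fails.
For q = 2, 3, 5, 7, …, 23, 29, 31 the conclusion holds.
q = 37: 37 mod 21 = 16 — not in {2, 3, 5, 7, 8, 10, 11, 13, 17, 19}.
Thus q = 37 disproves the claim, and no smaller q works.

q = 37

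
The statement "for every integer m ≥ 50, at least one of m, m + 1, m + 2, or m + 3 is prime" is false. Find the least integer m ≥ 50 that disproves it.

Check each integer m ≥ 50 in order until m, m + 1, m + 2, m + 3 are all composite.
For m = 50, 51, 52, 53 the conclusion holds.
m = 54: 54 = 2 × 27; 55 = 5 × 11; 56 = 2 × 28; 57 = 3 × 19 — all composite.
Hence m = 54 is a counterexample.

m = 54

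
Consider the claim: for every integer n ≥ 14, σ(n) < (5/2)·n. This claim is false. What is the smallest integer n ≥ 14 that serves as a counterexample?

A counterexample is any integer n ≥ 14 such that the claim fails; we check each in order.
The first 10 eligible values, up to n = 23, all satisfy the conclusion.
n = 24: σ(24) = 60; 60 ≥ 60.
Hence n = 24 is a counterexample.

n = 24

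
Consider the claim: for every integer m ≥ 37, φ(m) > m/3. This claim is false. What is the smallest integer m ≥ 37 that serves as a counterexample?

m = 42

Check each integer m ≥ 37 in order until the claim fails.
For m = 37, 38, 39, 40, 41 the conclusion holds.
m = 42: φ(42) = 12 and 42/3 = 14, so φ(42) ≤ 42/3.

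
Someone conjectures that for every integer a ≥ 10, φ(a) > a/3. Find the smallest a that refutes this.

a = 12

For a = 10, 11 the conclusion holds.
a = 12: φ(12) = 4 and 12/3 = 4, so φ(12) ≤ 12/3.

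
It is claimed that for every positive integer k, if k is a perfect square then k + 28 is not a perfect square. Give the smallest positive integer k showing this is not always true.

A counterexample is any positive integer k such that k is a perfect square but k + 28 is a perfect square; we check each in order.
The first 5 eligible values, up to k = 25, all satisfy the conclusion.
k = 36: 36 = 6² and 36 + 28 = 64 = 8².
So k = 36 is the smallest counterexample.

k = 36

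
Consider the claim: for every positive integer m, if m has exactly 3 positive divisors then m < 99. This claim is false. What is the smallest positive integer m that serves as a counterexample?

m = 121

A counterexample is any positive integer m such that m has exactly 3 positive divisors but the claim fails; we check each in order.
For m = 4, 9, 25, 49 the conclusion holds.
m = 121: τ(121) = 3; 121 ≥ 99.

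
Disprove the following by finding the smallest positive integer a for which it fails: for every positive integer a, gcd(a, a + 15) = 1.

a = 1: gcd(1, 16) = 1.
a = 2: gcd(2, 17) = 1.
a = 3: gcd(3, 18) = 3.
So a = 3 is the smallest counterexample.

a = 3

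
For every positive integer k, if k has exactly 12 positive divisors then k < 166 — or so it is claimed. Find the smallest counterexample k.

A counterexample is any positive integer k such that k has exactly 12 positive divisors but the claim fails; we check each in order.
For k = 60, 72, 84, 90, …, 150, 156, 160 the conclusion holds.
k = 198: τ(198) = 12; 198 ≥ 166.
So k = 198 is the smallest counterexample.

k = 198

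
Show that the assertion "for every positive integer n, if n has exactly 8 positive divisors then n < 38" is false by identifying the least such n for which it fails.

A counterexample is any positive integer n such that n has exactly 8 positive divisors but the claim fails; we check each in order.
For n = 24, 30 the conclusion holds.
n = 40: τ(40) = 8; 40 ≥ 38.

n = 40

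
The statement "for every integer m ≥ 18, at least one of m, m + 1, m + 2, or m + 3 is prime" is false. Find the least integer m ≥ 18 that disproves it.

m = 18: 19 is prime.
m = 19: 19 is prime.
m = 20: 23 is prime.
m = 21: 23 is prime.
m = 22: 23 is prime.
m = 23: 23 is prime.
m = 24: 24 = 2 × 12; 25 = 5 × 5; 26 = 2 × 13; 27 = 3 × 9 — all composite.

m = 24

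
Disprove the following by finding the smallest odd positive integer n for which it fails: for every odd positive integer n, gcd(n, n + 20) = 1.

n = 5

Check each odd positive integer n in order until gcd(n, n + 20) > 1.
For n = 1, 3 the conclusion holds.
n = 5: gcd(5, 25) = 5.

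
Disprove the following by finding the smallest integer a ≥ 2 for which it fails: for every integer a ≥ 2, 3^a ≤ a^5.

A counterexample is any integer a ≥ 2 such that 3^a > a^5; we check each in order.
For a = 2, 3, 4, 5, 6, 7, 8, 9, 10 the conclusion holds.
a = 11: 3^a = 177147 and a^5 = 161051, so 177147 > 161051.
Thus a = 11 disproves the claim, and no smaller a works.

a = 11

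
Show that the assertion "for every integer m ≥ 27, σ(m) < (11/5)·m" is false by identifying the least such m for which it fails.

m = 30

For m = 27, 28, 29 the conclusion holds.
m = 30: σ(30) = 72; 72 ≥ 66.
So m = 30 is the smallest counterexample.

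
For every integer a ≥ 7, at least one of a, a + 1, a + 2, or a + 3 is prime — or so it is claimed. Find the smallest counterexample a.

A counterexample is any integer a ≥ 7 such that a, a + 1, a + 2, a + 3 are all composite; we check each in order.
For a = 7, 8, 9, 10, …, 21, 22, 23 the conclusion holds.
a = 24: 24 = 2 × 12; 25 = 5 × 5; 26 = 2 × 13; 27 = 3 × 9 — all composite.

a = 24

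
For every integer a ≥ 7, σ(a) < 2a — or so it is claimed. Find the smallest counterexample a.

a = 12

A counterexample is any integer a ≥ 7 such that the claim fails; we check each in order.
The first 5 eligible values, up to a = 11, all satisfy the conclusion.
a = 12: σ(12) = 28; 28 ≥ 24.
Hence a = 12 is a counterexample.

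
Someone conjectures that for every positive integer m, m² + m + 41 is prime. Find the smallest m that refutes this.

m = 40

For m = 1, 2, 3, 4, …, 37, 38, 39 the conclusion holds.
m = 40: m² + m + 41 = 1681 = 41 × 41, composite.
So m = 40 is the smallest counterexample.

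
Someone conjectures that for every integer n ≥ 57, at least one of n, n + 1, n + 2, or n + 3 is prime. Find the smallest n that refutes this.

A counterexample is any integer n ≥ 57 such that n, n + 1, n + 2, n + 3 are all composite; we check each in order.
The first 5 eligible values, up to n = 61, all satisfy the conclusion.
n = 62: 62 = 2 × 31; 63 = 3 × 21; 64 = 2 × 32; 65 = 5 × 13 — all composite.

n = 62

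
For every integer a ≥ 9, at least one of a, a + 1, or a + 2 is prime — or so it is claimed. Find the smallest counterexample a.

a = 14

We need the least integer a ≥ 9 for which a, a + 1, a + 2 are all composite.
a = 9: 11 is prime.
a = 10: 11 is prime.
a = 11: 11 is prime.
a = 12: 13 is prime.
a = 13: 13 is prime.
a = 14: 14 = 2 × 7; 15 = 3 × 5; 16 = 2 × 8 — all composite.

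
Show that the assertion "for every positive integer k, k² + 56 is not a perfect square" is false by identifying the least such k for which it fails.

We need the least positive integer k for which k² + 56 is a perfect square.
The first 4 eligible values, up to k = 4, all satisfy the conclusion.
k = 5: 5² + 56 = 81 = 9², a perfect square.

k = 5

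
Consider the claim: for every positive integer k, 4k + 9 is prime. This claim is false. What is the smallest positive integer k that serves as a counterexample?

For k = 1, 2 the conclusion holds.
k = 3: 4k + 9 = 21 = 3 × 7, composite.
Thus k = 3 disproves the claim, and no smaller k works.

k = 3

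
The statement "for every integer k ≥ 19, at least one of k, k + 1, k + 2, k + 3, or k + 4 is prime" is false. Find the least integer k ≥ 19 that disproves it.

k = 24

We need the least integer k ≥ 19 for which k, k + 1, k + 2, k + 3, k + 4 are all composite.
For k = 19, 20, 21, 22, 23 the conclusion holds.
k = 24: 24 = 2 × 12; 25 = 5 × 5; 26 = 2 × 13; 27 = 3 × 9; 28 = 2 × 14 — all composite.
So k = 24 is the smallest counterexample.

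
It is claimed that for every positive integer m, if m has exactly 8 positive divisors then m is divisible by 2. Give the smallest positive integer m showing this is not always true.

m = 105

Check each positive integer m in order until m has exactly 8 positive divisors but m is not divisible by 2.
For m = 24, 30, 40, 42, …, 88, 102, 104 the conclusion holds.
m = 105: τ(105) = 8; 105 mod 2 = 1.
Hence m = 105 is a counterexample.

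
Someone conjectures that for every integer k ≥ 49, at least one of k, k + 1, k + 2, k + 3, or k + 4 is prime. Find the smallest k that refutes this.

For k = 49, 50, 51, 52, 53 the conclusion holds.
k = 54: 54 = 2 × 27; 55 = 5 × 11; 56 = 2 × 28; 57 = 3 × 19; 58 = 2 × 29 — all composite.
Hence k = 54 is a counterexample.

k = 54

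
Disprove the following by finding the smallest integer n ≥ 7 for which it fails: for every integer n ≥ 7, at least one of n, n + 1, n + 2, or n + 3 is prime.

We need the least integer n ≥ 7 for which n, n + 1, n + 2, n + 3 are all composite.
The first 17 eligible values, up to n = 23, all satisfy the conclusion.
n = 24: 24 = 2 × 12; 25 = 5 × 5; 26 = 2 × 13; 27 = 3 × 9 — all composite.

n = 24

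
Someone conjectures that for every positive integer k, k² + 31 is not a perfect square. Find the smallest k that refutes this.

k = 15

For k = 1, 2, 3, 4, …, 12, 13, 14 the conclusion holds.
k = 15: 15² + 31 = 256 = 16², a perfect square.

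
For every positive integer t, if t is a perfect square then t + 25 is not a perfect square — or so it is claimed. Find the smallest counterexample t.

t = 144

A counterexample is any positive integer t such that t is a perfect square but t + 25 is a perfect square; we check each in order.
The first 11 eligible values, up to t = 121, all satisfy the conclusion.
t = 144: 144 = 12² and 144 + 25 = 169 = 13².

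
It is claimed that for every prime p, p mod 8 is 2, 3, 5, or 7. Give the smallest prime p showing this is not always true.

p = 2: 2 mod 8 = 2.
p = 3: 3 mod 8 = 3.
p = 5: 5 mod 8 = 5.
p = 7: 7 mod 8 = 7.
p = 11: 11 mod 8 = 3.
p = 13: 13 mod 8 = 5.
p = 17: 17 mod 8 = 1 — not in {2, 3, 5, 7}.
So p = 17 is the smallest counterexample.

p = 17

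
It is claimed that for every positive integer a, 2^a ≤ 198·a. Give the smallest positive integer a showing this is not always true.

a = 12

We need the least positive integer a for which 2^a > 198·a.
For a = 1, 2, 3, 4, …, 9, 10, 11 the conclusion holds.
a = 12: 2^a = 4096 and 198·a = 2376, so 4096 > 2376.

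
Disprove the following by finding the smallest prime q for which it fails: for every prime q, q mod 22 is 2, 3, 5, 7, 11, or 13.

A counterexample is any prime q such that the claim fails; we check each in order.
q = 2: 2 mod 22 = 2.
q = 3: 3 mod 22 = 3.
q = 5: 5 mod 22 = 5.
q = 7: 7 mod 22 = 7.
q = 11: 11 mod 22 = 11.
q = 13: 13 mod 22 = 13.
q = 17: 17 mod 22 = 17 — not in {2, 3, 5, 7, 11, 13}.
So q = 17 is the smallest counterexample.

q = 17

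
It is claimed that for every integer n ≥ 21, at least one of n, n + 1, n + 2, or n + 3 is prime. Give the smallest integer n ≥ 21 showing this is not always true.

n = 24

We need the least integer n ≥ 21 for which n, n + 1, n + 2, n + 3 are all composite.
For n = 21, 22, 23 the conclusion holds.
n = 24: 24 = 2 × 12; 25 = 5 × 5; 26 = 2 × 13; 27 = 3 × 9 — all composite.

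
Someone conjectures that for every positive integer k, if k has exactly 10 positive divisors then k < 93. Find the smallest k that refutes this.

k = 112

A counterexample is any positive integer k such that k has exactly 10 positive divisors but the claim fails; we check each in order.
k = 48: τ(48) = 10; 48 < 93.
k = 80: τ(80) = 10; 80 < 93.
k = 112: τ(112) = 10; 112 ≥ 93.
Hence k = 112 is a counterexample.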